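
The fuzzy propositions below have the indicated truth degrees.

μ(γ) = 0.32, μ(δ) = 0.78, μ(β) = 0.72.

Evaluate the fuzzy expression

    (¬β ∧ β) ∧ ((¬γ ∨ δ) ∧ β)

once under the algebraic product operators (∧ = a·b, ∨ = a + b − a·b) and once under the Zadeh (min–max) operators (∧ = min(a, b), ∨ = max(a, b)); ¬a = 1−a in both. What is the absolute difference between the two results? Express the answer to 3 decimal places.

Under algebraic product:
  ¬β = 1 − 0.7200 = 0.2800
  ¬β ∧ β = a·b on (0.2800, 0.7200) = 0.2016
  ¬γ = 1 − 0.3200 = 0.6800
  ¬γ ∨ δ = a + b − a·b on (0.6800, 0.7800) = 0.9296
  (¬γ ∨ δ) ∧ β = a·b on (0.9296, 0.7200) = 0.6693
  (¬β ∧ β) ∧ ((¬γ ∨ δ) ∧ β) = a·b on (0.2016, 0.6693) = 0.1349
  → value = 0.1349
Under Zadeh (min–max):
  ¬β = 1 − 0.72 = 0.28
  ¬β ∧ β = min(a, b) on (0.28, 0.72) = 0.28
  ¬γ = 1 − 0.32 = 0.68
  ¬γ ∨ δ = max(a, b) on (0.68, 0.78) = 0.78
  (¬γ ∨ δ) ∧ β = min(a, b) on (0.78, 0.72) = 0.72
  (¬β ∧ β) ∧ ((¬γ ∨ δ) ∧ β) = min(a, b) on (0.28, 0.72) = 0.28
  → value = 0.2800
|0.1349 − 0.2800| = 0.145

0.145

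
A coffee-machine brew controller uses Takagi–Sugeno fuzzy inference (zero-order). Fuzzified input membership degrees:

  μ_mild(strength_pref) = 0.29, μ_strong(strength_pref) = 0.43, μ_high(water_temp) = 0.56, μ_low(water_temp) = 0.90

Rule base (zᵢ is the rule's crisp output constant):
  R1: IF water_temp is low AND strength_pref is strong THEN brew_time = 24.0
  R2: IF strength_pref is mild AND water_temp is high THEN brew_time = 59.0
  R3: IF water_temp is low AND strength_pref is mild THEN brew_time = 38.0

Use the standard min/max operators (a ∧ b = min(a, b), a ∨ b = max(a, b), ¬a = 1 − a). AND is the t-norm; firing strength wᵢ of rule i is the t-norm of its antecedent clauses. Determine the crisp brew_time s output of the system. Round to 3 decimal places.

R1 (z=24.0): low=0.90, strong=0.43; AND[min(a, b)] → w = 0.43
R2 (z=59.0): mild=0.29, high=0.56; AND[min(a, b)] → w = 0.29
R3 (z=38.0): low=0.90, mild=0.29; AND[min(a, b)] → w = 0.29
Weighted average = (0.43·24.0 + 0.29·59.0 + 0.29·38.0) / (0.43 + 0.29 + 0.29)
  = 38.4500 / 1.0100 = 38.069

38.069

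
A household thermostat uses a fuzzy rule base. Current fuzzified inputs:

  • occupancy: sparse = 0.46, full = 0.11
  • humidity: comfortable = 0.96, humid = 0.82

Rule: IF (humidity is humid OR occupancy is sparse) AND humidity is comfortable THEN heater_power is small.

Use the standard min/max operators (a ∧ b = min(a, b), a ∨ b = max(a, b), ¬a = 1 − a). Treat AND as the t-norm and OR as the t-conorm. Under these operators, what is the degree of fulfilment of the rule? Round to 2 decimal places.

firing strength: (humid=0.82 OR sparse=0.46) = 0.82; AND[min(a, b)] with comfortable=0.96 → w = 0.82

0.82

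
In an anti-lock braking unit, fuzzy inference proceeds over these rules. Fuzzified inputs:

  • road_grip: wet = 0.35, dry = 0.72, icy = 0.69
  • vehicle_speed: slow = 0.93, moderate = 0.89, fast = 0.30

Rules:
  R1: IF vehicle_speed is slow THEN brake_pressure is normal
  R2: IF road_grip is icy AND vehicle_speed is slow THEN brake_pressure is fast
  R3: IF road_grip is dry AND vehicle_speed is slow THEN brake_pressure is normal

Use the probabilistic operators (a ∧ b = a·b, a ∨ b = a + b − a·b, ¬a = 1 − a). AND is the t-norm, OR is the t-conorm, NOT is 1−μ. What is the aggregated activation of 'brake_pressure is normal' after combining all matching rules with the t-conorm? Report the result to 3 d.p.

0.977

R1: slow=0.93 → w = 0.9300
R2: icy=0.69, slow=0.93; AND[a·b] → w = 0.6417
R3: dry=0.72, slow=0.93; AND[a·b] → w = 0.6696
Rules with consequent 'normal': {R1, R3} → strengths 0.9300, 0.6696
Aggregate via t-conorm [a + b − a·b]: 0.9769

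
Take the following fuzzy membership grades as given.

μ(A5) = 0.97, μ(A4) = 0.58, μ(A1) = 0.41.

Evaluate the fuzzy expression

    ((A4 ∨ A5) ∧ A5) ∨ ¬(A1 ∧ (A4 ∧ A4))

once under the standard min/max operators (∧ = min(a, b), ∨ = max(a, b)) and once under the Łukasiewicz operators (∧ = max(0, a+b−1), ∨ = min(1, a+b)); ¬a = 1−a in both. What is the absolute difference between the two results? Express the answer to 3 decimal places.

Under standard min/max:
  A4 ∨ A5 = max(a, b) on (0.58, 0.97) = 0.97
  (A4 ∨ A5) ∧ A5 = min(a, b) on (0.97, 0.97) = 0.97
  A4 ∧ A4 = min(a, b) on (0.58, 0.58) = 0.58
  A1 ∧ (A4 ∧ A4) = min(a, b) on (0.41, 0.58) = 0.41
  ¬(A1 ∧ (A4 ∧ A4)) = 1 − 0.41 = 0.59
  ((A4 ∨ A5) ∧ A5) ∨ ¬(A1 ∧ (A4 ∧ A4)) = max(a, b) on (0.97, 0.59) = 0.97
  → value = 0.9700
Under Łukasiewicz:
  A4 ∨ A5 = min(1, a+b) on (0.58, 0.97) = 1.00
  (A4 ∨ A5) ∧ A5 = max(0, a+b−1) on (1.00, 0.97) = 0.97
  A4 ∧ A4 = max(0, a+b−1) on (0.58, 0.58) = 0.16
  A1 ∧ (A4 ∧ A4) = max(0, a+b−1) on (0.41, 0.16) = 0.00
  ¬(A1 ∧ (A4 ∧ A4)) = 1 − 0.00 = 1.00
  ((A4 ∨ A5) ∧ A5) ∨ ¬(A1 ∧ (A4 ∧ A4)) = min(1, a+b) on (0.97, 1.00) = 1.00
  → value = 1.0000
|0.9700 − 1.0000| = 0.030

0.030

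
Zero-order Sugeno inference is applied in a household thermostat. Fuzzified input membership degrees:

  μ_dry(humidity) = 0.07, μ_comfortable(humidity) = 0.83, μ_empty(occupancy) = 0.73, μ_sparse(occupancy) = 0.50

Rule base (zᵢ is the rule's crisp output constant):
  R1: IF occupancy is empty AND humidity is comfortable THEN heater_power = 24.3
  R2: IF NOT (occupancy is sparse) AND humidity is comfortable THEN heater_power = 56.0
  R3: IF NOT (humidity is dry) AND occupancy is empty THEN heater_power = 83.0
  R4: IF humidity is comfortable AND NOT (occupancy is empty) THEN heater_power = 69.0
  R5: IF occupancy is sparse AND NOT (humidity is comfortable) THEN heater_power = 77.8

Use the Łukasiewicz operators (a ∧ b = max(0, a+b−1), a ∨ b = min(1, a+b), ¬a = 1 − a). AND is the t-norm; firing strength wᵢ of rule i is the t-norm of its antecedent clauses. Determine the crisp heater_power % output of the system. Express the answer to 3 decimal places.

56.829

R1 (z=24.3): empty=0.73, comfortable=0.83; AND[max(0, a+b−1)] → w = 0.56
R2 (z=56.0): ¬sparse=1−0.50=0.50, comfortable=0.83; AND[max(0, a+b−1)] → w = 0.33
R3 (z=83.0): ¬dry=1−0.07=0.93, empty=0.73; AND[max(0, a+b−1)] → w = 0.66
R4 (z=69.0): comfortable=0.83, ¬empty=1−0.73=0.27; AND[max(0, a+b−1)] → w = 0.10
R5 (z=77.8): sparse=0.50, ¬comfortable=1−0.83=0.17; AND[max(0, a+b−1)] → w = 0.00
Weighted average = (0.56·24.3 + 0.33·56.0 + 0.66·83.0 + 0.10·69.0 + 0.00·77.8) / (0.56 + 0.33 + 0.66 + 0.10 + 0.00)
  = 93.7680 / 1.6500 = 56.829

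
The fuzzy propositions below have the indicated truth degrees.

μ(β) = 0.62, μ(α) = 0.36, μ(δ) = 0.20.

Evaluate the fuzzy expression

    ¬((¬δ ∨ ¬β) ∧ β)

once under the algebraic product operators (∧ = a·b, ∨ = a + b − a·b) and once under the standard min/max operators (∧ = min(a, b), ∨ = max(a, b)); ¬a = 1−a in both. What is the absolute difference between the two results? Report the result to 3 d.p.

0.077

Under algebraic product:
  ¬δ = 1 − 0.2000 = 0.8000
  ¬β = 1 − 0.6200 = 0.3800
  ¬δ ∨ ¬β = a + b − a·b on (0.8000, 0.3800) = 0.8760
  (¬δ ∨ ¬β) ∧ β = a·b on (0.8760, 0.6200) = 0.5431
  ¬((¬δ ∨ ¬β) ∧ β) = 1 − 0.5431 = 0.4569
  → value = 0.4569
Under standard min/max:
  ¬δ = 1 − 0.20 = 0.80
  ¬β = 1 − 0.62 = 0.38
  ¬δ ∨ ¬β = max(a, b) on (0.80, 0.38) = 0.80
  (¬δ ∨ ¬β) ∧ β = min(a, b) on (0.80, 0.62) = 0.62
  ¬((¬δ ∨ ¬β) ∧ β) = 1 − 0.62 = 0.38
  → value = 0.3800
|0.4569 − 0.3800| = 0.077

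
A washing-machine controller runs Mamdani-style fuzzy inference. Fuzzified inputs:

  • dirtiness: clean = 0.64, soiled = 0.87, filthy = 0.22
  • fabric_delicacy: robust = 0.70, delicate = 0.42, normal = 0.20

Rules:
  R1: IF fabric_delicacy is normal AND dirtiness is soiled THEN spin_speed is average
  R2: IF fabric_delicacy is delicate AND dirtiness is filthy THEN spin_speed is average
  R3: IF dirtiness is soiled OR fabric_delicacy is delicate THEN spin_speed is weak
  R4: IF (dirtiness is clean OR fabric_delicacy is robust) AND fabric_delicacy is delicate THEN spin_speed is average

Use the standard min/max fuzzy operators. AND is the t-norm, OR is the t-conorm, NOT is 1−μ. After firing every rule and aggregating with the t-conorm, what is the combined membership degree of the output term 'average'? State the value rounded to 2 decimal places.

0.42

R1: normal=0.20, soiled=0.87; AND[min(a, b)] → w = 0.20
R2: delicate=0.42, filthy=0.22; AND[min(a, b)] → w = 0.22
R3: soiled=0.87, delicate=0.42; OR[max(a, b)] → w = 0.87
R4: (clean=0.64 OR robust=0.70) = 0.70; AND[min(a, b)] with delicate=0.42 → w = 0.42
Rules with consequent 'average': {R1, R2, R4} → strengths 0.20, 0.22, 0.42
Aggregate via t-conorm [max(a, b)]: 0.42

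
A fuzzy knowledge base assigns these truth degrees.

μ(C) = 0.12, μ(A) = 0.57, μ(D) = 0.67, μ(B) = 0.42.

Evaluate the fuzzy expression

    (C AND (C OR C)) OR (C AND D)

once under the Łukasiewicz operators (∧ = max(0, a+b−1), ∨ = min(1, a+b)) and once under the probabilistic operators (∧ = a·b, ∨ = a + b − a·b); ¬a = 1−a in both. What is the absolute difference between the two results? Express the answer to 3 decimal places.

0.105

Under Łukasiewicz:
  C OR C = min(1, a+b) on (0.12, 0.12) = 0.24
  C AND (C OR C) = max(0, a+b−1) on (0.12, 0.24) = 0.00
  C AND D = max(0, a+b−1) on (0.12, 0.67) = 0.00
  (C AND (C OR C)) OR (C AND D) = min(1, a+b) on (0.00, 0.00) = 0.00
  → value = 0.0000
Under probabilistic:
  C OR C = a + b − a·b on (0.1200, 0.1200) = 0.2256
  C AND (C OR C) = a·b on (0.1200, 0.2256) = 0.0271
  C AND D = a·b on (0.1200, 0.6700) = 0.0804
  (C AND (C OR C)) OR (C AND D) = a + b − a·b on (0.0271, 0.0804) = 0.1053
  → value = 0.1053
|0.0000 − 0.1053| = 0.105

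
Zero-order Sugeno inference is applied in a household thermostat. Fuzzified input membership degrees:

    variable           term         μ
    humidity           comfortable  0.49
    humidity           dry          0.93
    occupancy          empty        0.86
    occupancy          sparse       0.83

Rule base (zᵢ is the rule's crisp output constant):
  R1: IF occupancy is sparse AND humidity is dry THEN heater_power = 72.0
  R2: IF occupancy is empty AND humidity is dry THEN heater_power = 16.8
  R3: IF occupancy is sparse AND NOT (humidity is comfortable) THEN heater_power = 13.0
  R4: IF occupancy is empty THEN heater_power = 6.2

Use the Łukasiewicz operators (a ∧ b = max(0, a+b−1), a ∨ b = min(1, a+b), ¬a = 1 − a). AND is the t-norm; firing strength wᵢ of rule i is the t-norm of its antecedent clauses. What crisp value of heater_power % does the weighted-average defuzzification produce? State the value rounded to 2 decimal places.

R1 (z=72.0): sparse=0.83, dry=0.93; AND[max(0, a+b−1)] → w = 0.76
R2 (z=16.8): empty=0.86, dry=0.93; AND[max(0, a+b−1)] → w = 0.79
R3 (z=13.0): sparse=0.83, ¬comfortable=1−0.49=0.51; AND[max(0, a+b−1)] → w = 0.34
R4 (z=6.2): empty=0.86 → w = 0.86
Weighted average = (0.76·72.0 + 0.79·16.8 + 0.34·13.0 + 0.86·6.2) / (0.76 + 0.79 + 0.34 + 0.86)
  = 77.7440 / 2.7500 = 28.27

28.27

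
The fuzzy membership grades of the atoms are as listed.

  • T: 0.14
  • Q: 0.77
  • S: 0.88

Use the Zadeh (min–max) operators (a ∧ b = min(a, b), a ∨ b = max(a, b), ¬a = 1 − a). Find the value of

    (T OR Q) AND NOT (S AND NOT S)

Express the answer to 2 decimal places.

T OR Q = max(a, b) on (0.14, 0.77) = 0.77
NOT S = 1 − 0.88 = 0.12
S AND NOT S = min(a, b) on (0.88, 0.12) = 0.12
NOT (S AND NOT S) = 1 − 0.12 = 0.88
(T OR Q) AND NOT (S AND NOT S) = min(a, b) on (0.77, 0.88) = 0.77

0.77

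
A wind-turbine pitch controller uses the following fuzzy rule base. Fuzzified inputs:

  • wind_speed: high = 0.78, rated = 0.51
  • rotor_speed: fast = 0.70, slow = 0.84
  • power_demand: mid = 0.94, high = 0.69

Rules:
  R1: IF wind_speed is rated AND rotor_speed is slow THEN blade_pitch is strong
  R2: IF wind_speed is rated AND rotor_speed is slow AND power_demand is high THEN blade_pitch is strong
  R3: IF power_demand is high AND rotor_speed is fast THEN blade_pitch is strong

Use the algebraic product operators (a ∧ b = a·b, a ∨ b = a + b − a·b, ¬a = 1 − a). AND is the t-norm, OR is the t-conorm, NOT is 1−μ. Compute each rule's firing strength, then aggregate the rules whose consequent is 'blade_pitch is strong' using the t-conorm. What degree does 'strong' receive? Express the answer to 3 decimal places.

R1: rated=0.51, slow=0.84; AND[a·b] → w = 0.4284
R2: rated=0.51, slow=0.84, high=0.69; AND[a·b] → w = 0.2956
R3: high=0.69, fast=0.70; AND[a·b] → w = 0.4830
Rules with consequent 'strong': {R1, R2, R3} → strengths 0.4284, 0.2956, 0.4830
Aggregate via t-conorm [a + b − a·b]: 0.7918

0.792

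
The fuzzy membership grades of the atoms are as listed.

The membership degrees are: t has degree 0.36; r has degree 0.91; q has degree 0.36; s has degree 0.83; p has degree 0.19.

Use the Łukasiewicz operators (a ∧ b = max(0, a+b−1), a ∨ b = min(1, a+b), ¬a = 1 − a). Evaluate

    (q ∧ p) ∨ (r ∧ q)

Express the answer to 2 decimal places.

0.27

q ∧ p = max(0, a+b−1) on (0.36, 0.19) = 0.00
r ∧ q = max(0, a+b−1) on (0.91, 0.36) = 0.27
(q ∧ p) ∨ (r ∧ q) = min(1, a+b) on (0.00, 0.27) = 0.27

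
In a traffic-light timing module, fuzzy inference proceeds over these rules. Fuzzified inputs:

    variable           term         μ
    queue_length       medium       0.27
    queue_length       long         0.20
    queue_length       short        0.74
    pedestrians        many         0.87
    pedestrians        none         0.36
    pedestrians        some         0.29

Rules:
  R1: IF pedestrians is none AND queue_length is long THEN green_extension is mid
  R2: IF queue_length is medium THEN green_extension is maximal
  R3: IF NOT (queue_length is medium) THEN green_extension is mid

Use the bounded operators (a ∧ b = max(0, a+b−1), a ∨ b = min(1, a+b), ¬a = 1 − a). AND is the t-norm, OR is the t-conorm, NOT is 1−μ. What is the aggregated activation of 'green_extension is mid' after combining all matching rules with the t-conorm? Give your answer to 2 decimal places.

R1: none=0.36, long=0.20; AND[max(0, a+b−1)] → w = 0.00
R2: medium=0.27 → w = 0.27
R3: ¬medium=1−0.27=0.73 → w = 0.73
Rules with consequent 'mid': {R1, R3} → strengths 0.00, 0.73
Aggregate via t-conorm [min(1, a+b)]: 0.73

0.73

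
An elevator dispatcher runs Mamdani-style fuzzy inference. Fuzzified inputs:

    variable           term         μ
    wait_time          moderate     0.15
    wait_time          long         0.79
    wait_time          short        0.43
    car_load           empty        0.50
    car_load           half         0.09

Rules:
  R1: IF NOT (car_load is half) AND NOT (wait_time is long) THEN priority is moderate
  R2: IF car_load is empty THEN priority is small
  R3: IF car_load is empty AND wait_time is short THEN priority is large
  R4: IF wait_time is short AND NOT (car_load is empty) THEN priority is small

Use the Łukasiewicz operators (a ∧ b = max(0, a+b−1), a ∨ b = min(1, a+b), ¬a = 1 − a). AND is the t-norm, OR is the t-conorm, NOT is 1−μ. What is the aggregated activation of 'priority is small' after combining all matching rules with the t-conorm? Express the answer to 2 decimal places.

R1: ¬half=1−0.09=0.91, ¬long=1−0.79=0.21; AND[max(0, a+b−1)] → w = 0.12
R2: empty=0.50 → w = 0.50
R3: empty=0.50, short=0.43; AND[max(0, a+b−1)] → w = 0.00
R4: short=0.43, ¬empty=1−0.50=0.50; AND[max(0, a+b−1)] → w = 0.00
Rules with consequent 'small': {R2, R4} → strengths 0.50, 0.00
Aggregate via t-conorm [min(1, a+b)]: 0.50

0.50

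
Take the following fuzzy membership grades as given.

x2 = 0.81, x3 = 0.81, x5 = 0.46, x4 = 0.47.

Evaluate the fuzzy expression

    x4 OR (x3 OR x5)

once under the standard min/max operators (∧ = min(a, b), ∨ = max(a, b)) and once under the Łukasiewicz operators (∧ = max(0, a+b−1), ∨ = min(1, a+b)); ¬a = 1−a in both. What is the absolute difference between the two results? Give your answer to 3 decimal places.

0.190

Under standard min/max:
  x3 OR x5 = max(a, b) on (0.81, 0.46) = 0.81
  x4 OR (x3 OR x5) = max(a, b) on (0.47, 0.81) = 0.81
  → value = 0.8100
Under Łukasiewicz:
  x3 OR x5 = min(1, a+b) on (0.81, 0.46) = 1.00
  x4 OR (x3 OR x5) = min(1, a+b) on (0.47, 1.00) = 1.00
  → value = 1.0000
|0.8100 − 1.0000| = 0.190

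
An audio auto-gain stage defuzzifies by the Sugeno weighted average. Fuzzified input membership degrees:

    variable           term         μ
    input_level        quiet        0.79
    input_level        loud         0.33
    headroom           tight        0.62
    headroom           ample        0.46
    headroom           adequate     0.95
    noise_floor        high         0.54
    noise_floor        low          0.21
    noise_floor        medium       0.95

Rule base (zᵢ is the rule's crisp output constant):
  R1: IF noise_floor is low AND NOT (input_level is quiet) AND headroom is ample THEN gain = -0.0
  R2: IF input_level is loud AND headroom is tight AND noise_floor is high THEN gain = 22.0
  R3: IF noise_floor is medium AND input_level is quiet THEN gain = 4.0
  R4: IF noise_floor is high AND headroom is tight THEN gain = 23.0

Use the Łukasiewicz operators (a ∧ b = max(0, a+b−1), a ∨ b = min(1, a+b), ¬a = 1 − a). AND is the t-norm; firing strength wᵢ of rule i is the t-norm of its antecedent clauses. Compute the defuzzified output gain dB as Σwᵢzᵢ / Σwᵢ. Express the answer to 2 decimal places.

7.38

R1 (z=-0.0): low=0.21, ¬quiet=1−0.79=0.21, ample=0.46; AND[max(0, a+b−1)] → w = 0.00
R2 (z=22.0): loud=0.33, tight=0.62, high=0.54; AND[max(0, a+b−1)] → w = 0.00
R3 (z=4.0): medium=0.95, quiet=0.79; AND[max(0, a+b−1)] → w = 0.74
R4 (z=23.0): high=0.54, tight=0.62; AND[max(0, a+b−1)] → w = 0.16
Weighted average = (0.00·-0.0 + 0.00·22.0 + 0.74·4.0 + 0.16·23.0) / (0.00 + 0.00 + 0.74 + 0.16)
  = 6.6400 / 0.9000 = 7.38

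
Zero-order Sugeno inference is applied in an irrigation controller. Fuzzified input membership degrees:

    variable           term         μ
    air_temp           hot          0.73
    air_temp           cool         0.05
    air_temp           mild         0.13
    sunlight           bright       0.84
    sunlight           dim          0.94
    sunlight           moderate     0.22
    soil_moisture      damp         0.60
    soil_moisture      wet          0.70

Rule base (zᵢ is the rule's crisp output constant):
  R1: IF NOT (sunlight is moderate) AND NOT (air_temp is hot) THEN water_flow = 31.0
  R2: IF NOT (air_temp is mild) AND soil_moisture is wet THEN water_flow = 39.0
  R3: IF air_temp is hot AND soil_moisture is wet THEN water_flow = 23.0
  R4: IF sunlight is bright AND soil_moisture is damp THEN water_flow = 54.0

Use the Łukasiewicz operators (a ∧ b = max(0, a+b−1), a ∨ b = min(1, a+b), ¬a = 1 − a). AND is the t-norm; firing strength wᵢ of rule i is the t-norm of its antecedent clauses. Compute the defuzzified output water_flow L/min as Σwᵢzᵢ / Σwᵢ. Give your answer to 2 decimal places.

38.54

R1 (z=31.0): ¬moderate=1−0.22=0.78, ¬hot=1−0.73=0.27; AND[max(0, a+b−1)] → w = 0.05
R2 (z=39.0): ¬mild=1−0.13=0.87, wet=0.70; AND[max(0, a+b−1)] → w = 0.57
R3 (z=23.0): hot=0.73, wet=0.70; AND[max(0, a+b−1)] → w = 0.43
R4 (z=54.0): bright=0.84, damp=0.60; AND[max(0, a+b−1)] → w = 0.44
Weighted average = (0.05·31.0 + 0.57·39.0 + 0.43·23.0 + 0.44·54.0) / (0.05 + 0.57 + 0.43 + 0.44)
  = 57.4300 / 1.4900 = 38.54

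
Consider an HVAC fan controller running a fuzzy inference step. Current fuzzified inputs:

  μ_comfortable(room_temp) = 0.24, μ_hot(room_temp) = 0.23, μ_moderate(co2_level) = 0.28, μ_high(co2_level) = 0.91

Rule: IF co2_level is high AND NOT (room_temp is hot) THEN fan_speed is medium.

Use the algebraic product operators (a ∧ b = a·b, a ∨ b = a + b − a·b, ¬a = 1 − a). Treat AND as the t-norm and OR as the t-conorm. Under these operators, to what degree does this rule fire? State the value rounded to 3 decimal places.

0.701

firing strength: high=0.91, ¬hot=1−0.23=0.77; AND[a·b] → w = 0.7007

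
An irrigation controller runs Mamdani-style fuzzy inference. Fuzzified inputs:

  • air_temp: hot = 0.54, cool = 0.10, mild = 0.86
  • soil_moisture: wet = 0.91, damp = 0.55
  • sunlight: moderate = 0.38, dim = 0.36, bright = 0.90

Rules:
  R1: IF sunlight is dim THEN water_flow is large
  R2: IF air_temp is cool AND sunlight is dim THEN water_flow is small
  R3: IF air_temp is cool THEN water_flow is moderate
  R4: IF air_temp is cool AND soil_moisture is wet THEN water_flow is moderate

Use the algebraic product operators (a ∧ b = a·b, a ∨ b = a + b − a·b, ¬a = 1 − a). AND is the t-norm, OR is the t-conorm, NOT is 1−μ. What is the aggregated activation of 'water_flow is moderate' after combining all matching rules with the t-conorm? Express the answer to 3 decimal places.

R1: dim=0.36 → w = 0.3600
R2: cool=0.10, dim=0.36; AND[a·b] → w = 0.0360
R3: cool=0.10 → w = 0.1000
R4: cool=0.10, wet=0.91; AND[a·b] → w = 0.0910
Rules with consequent 'moderate': {R3, R4} → strengths 0.1000, 0.0910
Aggregate via t-conorm [a + b − a·b]: 0.1819

0.182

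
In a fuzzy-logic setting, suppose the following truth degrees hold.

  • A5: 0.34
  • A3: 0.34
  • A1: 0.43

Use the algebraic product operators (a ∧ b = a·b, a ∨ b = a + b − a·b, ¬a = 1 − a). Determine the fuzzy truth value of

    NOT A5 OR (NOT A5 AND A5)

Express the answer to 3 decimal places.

0.736

NOT A5 = 1 − 0.3400 = 0.6600
NOT A5 = 1 − 0.3400 = 0.6600
NOT A5 AND A5 = a·b on (0.6600, 0.3400) = 0.2244
NOT A5 OR (NOT A5 AND A5) = a + b − a·b on (0.6600, 0.2244) = 0.7363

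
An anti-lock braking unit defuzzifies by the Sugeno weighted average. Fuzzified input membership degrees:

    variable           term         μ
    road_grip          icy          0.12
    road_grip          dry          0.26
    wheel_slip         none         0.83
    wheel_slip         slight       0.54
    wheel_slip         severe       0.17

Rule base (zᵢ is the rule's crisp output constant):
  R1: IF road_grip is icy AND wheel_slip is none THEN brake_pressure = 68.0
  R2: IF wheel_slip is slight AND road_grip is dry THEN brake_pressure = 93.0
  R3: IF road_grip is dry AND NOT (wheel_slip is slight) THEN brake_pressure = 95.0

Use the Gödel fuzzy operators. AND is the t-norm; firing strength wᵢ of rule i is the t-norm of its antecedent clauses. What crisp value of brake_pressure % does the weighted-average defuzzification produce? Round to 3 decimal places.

R1 (z=68.0): icy=0.12, none=0.83; AND[min(a, b)] → w = 0.12
R2 (z=93.0): slight=0.54, dry=0.26; AND[min(a, b)] → w = 0.26
R3 (z=95.0): dry=0.26, ¬slight=1−0.54=0.46; AND[min(a, b)] → w = 0.26
Weighted average = (0.12·68.0 + 0.26·93.0 + 0.26·95.0) / (0.12 + 0.26 + 0.26)
  = 57.0400 / 0.6400 = 89.125

89.125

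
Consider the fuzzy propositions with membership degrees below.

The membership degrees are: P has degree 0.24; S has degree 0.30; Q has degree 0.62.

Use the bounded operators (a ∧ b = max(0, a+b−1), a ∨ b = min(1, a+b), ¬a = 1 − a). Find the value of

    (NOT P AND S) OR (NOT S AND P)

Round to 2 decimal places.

0.06

NOT P = 1 − 0.24 = 0.76
NOT P AND S = max(0, a+b−1) on (0.76, 0.30) = 0.06
NOT S = 1 − 0.30 = 0.70
NOT S AND P = max(0, a+b−1) on (0.70, 0.24) = 0.00
(NOT P AND S) OR (NOT S AND P) = min(1, a+b) on (0.06, 0.00) = 0.06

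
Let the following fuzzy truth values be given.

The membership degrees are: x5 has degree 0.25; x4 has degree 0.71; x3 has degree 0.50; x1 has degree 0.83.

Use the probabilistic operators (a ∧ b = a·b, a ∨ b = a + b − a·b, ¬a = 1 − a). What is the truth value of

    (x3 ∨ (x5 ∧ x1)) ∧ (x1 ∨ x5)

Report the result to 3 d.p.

0.527

x5 ∧ x1 = a·b on (0.2500, 0.8300) = 0.2075
x3 ∨ (x5 ∧ x1) = a + b − a·b on (0.5000, 0.2075) = 0.6038
x1 ∨ x5 = a + b − a·b on (0.8300, 0.2500) = 0.8725
(x3 ∨ (x5 ∧ x1)) ∧ (x1 ∨ x5) = a·b on (0.6038, 0.8725) = 0.5268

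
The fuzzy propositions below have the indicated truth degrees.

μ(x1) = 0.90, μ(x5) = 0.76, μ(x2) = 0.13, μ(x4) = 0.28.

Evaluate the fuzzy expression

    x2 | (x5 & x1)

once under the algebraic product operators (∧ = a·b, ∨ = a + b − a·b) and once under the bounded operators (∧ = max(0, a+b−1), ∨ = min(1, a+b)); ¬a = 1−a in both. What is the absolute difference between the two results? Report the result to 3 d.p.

Under algebraic product:
  x5 & x1 = a·b on (0.7600, 0.9000) = 0.6840
  x2 | (x5 & x1) = a + b − a·b on (0.1300, 0.6840) = 0.7251
  → value = 0.7251
Under bounded:
  x5 & x1 = max(0, a+b−1) on (0.76, 0.90) = 0.66
  x2 | (x5 & x1) = min(1, a+b) on (0.13, 0.66) = 0.79
  → value = 0.7900
|0.7251 − 0.7900| = 0.065

0.065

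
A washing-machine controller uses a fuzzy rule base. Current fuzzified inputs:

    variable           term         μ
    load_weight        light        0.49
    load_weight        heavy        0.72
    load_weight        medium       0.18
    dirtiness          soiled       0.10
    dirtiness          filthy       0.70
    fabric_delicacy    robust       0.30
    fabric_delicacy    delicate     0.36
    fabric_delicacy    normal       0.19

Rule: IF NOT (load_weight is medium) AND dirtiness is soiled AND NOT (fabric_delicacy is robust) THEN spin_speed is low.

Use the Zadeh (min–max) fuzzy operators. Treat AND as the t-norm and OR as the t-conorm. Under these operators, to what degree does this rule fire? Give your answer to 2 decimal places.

firing strength: ¬medium=1−0.18=0.82, soiled=0.10, ¬robust=1−0.30=0.70; AND[min(a, b)] → w = 0.10

0.10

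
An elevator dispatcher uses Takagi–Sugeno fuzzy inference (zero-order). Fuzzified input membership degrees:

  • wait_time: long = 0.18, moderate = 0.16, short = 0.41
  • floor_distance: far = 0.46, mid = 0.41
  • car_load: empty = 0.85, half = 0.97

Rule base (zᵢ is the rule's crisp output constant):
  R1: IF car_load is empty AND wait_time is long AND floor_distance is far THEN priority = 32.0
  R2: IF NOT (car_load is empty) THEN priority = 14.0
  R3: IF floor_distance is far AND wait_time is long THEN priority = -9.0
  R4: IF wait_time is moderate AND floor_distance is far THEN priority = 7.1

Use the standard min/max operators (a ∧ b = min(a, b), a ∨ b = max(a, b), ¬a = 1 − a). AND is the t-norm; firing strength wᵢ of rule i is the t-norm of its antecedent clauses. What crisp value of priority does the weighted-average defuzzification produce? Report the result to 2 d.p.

R1 (z=32.0): empty=0.85, long=0.18, far=0.46; AND[min(a, b)] → w = 0.18
R2 (z=14.0): ¬empty=1−0.85=0.15 → w = 0.15
R3 (z=-9.0): far=0.46, long=0.18; AND[min(a, b)] → w = 0.18
R4 (z=7.1): moderate=0.16, far=0.46; AND[min(a, b)] → w = 0.16
Weighted average = (0.18·32.0 + 0.15·14.0 + 0.18·-9.0 + 0.16·7.1) / (0.18 + 0.15 + 0.18 + 0.16)
  = 7.3760 / 0.6700 = 11.01

11.01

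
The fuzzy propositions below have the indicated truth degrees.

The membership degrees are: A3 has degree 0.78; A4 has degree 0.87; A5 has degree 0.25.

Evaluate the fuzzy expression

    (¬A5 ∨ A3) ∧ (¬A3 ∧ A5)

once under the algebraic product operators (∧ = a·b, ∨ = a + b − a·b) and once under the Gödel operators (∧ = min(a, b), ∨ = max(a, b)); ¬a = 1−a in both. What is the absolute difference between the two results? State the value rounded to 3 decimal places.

Under algebraic product:
  ¬A5 = 1 − 0.2500 = 0.7500
  ¬A5 ∨ A3 = a + b − a·b on (0.7500, 0.7800) = 0.9450
  ¬A3 = 1 − 0.7800 = 0.2200
  ¬A3 ∧ A5 = a·b on (0.2200, 0.2500) = 0.0550
  (¬A5 ∨ A3) ∧ (¬A3 ∧ A5) = a·b on (0.9450, 0.0550) = 0.0520
  → value = 0.0520
Under Gödel:
  ¬A5 = 1 − 0.25 = 0.75
  ¬A5 ∨ A3 = max(a, b) on (0.75, 0.78) = 0.78
  ¬A3 = 1 − 0.78 = 0.22
  ¬A3 ∧ A5 = min(a, b) on (0.22, 0.25) = 0.22
  (¬A5 ∨ A3) ∧ (¬A3 ∧ A5) = min(a, b) on (0.78, 0.22) = 0.22
  → value = 0.2200
|0.0520 − 0.2200| = 0.168

0.168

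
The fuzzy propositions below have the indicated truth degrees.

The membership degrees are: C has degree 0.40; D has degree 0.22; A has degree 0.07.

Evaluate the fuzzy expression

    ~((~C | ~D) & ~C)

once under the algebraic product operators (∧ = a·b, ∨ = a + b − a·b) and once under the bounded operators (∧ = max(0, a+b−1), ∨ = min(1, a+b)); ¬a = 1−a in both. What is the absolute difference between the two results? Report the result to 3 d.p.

Under algebraic product:
  ~C = 1 − 0.4000 = 0.6000
  ~D = 1 − 0.2200 = 0.7800
  ~C | ~D = a + b − a·b on (0.6000, 0.7800) = 0.9120
  ~C = 1 − 0.4000 = 0.6000
  (~C | ~D) & ~C = a·b on (0.9120, 0.6000) = 0.5472
  ~((~C | ~D) & ~C) = 1 − 0.5472 = 0.4528
  → value = 0.4528
Under bounded:
  ~C = 1 − 0.40 = 0.60
  ~D = 1 − 0.22 = 0.78
  ~C | ~D = min(1, a+b) on (0.60, 0.78) = 1.00
  ~C = 1 − 0.40 = 0.60
  (~C | ~D) & ~C = max(0, a+b−1) on (1.00, 0.60) = 0.60
  ~((~C | ~D) & ~C) = 1 − 0.60 = 0.40
  → value = 0.4000
|0.4528 − 0.4000| = 0.053

0.053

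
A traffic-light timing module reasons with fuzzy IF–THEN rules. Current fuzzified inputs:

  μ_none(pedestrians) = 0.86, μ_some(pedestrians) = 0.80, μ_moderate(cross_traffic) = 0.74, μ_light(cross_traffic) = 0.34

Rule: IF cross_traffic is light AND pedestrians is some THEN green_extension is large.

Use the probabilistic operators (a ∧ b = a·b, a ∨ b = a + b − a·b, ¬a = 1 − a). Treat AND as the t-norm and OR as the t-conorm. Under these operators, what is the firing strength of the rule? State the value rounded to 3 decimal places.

0.272

firing strength: light=0.34, some=0.80; AND[a·b] → w = 0.2720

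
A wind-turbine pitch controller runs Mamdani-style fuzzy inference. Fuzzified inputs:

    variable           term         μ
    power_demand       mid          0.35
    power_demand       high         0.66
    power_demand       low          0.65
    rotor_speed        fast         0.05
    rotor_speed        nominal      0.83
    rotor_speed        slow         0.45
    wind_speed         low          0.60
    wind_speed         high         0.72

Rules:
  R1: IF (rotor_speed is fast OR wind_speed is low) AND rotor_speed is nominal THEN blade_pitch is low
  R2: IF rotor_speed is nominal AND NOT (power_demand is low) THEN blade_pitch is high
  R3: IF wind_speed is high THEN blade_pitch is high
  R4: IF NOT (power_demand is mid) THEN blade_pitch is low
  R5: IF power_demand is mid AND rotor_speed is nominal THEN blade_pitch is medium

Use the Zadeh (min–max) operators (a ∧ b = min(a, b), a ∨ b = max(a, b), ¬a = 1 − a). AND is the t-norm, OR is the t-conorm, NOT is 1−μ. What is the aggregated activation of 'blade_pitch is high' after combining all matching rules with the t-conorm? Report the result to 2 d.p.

0.72

R1: (fast=0.05 OR low=0.60) = 0.60; AND[min(a, b)] with nominal=0.83 → w = 0.60
R2: nominal=0.83, ¬low=1−0.65=0.35; AND[min(a, b)] → w = 0.35
R3: high=0.72 → w = 0.72
R4: ¬mid=1−0.35=0.65 → w = 0.65
R5: mid=0.35, nominal=0.83; AND[min(a, b)] → w = 0.35
Rules with consequent 'high': {R2, R3} → strengths 0.35, 0.72
Aggregate via t-conorm [max(a, b)]: 0.72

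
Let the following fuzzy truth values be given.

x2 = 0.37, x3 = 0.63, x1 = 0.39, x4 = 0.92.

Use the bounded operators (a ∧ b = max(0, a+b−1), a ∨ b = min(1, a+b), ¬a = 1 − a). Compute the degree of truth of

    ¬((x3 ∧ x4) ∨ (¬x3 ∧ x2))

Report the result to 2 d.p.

x3 ∧ x4 = max(0, a+b−1) on (0.63, 0.92) = 0.55
¬x3 = 1 − 0.63 = 0.37
¬x3 ∧ x2 = max(0, a+b−1) on (0.37, 0.37) = 0.00
(x3 ∧ x4) ∨ (¬x3 ∧ x2) = min(1, a+b) on (0.55, 0.00) = 0.55
¬((x3 ∧ x4) ∨ (¬x3 ∧ x2)) = 1 − 0.55 = 0.45

0.45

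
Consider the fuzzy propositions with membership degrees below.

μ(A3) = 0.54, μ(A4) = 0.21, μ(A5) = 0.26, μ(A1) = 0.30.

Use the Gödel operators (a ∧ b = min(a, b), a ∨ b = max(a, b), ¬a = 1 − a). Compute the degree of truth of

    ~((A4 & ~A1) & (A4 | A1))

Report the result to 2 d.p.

0.79

~A1 = 1 − 0.30 = 0.70
A4 & ~A1 = min(a, b) on (0.21, 0.70) = 0.21
A4 | A1 = max(a, b) on (0.21, 0.30) = 0.30
(A4 & ~A1) & (A4 | A1) = min(a, b) on (0.21, 0.30) = 0.21
~((A4 & ~A1) & (A4 | A1)) = 1 − 0.21 = 0.79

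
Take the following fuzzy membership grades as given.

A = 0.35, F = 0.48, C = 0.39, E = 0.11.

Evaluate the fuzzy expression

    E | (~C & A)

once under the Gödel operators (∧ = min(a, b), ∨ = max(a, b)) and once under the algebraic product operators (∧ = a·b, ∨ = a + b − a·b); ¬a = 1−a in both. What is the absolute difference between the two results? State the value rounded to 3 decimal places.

Under Gödel:
  ~C = 1 − 0.39 = 0.61
  ~C & A = min(a, b) on (0.61, 0.35) = 0.35
  E | (~C & A) = max(a, b) on (0.11, 0.35) = 0.35
  → value = 0.3500
Under algebraic product:
  ~C = 1 − 0.3900 = 0.6100
  ~C & A = a·b on (0.6100, 0.3500) = 0.2135
  E | (~C & A) = a + b − a·b on (0.1100, 0.2135) = 0.3000
  → value = 0.3000
|0.3500 − 0.3000| = 0.050

0.050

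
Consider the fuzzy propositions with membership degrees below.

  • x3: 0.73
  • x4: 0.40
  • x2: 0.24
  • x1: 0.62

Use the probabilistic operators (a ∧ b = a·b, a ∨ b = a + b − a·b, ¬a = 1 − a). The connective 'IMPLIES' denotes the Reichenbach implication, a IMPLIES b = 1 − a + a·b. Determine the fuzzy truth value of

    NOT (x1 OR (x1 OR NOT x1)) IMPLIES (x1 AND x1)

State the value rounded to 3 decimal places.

NOT x1 = 1 − 0.6200 = 0.3800
x1 OR NOT x1 = a + b − a·b on (0.6200, 0.3800) = 0.7644
x1 OR (x1 OR NOT x1) = a + b − a·b on (0.6200, 0.7644) = 0.9105
NOT (x1 OR (x1 OR NOT x1)) = 1 − 0.9105 = 0.0895
x1 AND x1 = a·b on (0.6200, 0.6200) = 0.3844
NOT (x1 OR (x1 OR NOT x1)) IMPLIES (x1 AND x1)  [Reichenbach: 1 − a + a·b] with a=0.0895, b=0.3844 → 0.9449

0.945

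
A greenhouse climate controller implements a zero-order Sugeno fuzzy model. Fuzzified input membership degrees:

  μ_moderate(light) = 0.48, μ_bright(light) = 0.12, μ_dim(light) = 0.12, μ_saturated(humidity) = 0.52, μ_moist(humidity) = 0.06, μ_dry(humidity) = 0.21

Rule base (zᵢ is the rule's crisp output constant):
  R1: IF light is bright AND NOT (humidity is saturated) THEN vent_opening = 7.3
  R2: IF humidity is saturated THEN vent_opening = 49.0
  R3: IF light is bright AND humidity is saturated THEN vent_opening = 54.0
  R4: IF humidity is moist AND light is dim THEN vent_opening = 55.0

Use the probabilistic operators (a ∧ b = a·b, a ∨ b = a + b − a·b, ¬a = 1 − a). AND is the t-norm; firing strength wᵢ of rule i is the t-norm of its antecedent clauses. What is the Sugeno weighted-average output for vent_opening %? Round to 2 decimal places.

R1 (z=7.3): bright=0.12, ¬saturated=1−0.52=0.48; AND[a·b] → w = 0.0576
R2 (z=49.0): saturated=0.52 → w = 0.5200
R3 (z=54.0): bright=0.12, saturated=0.52; AND[a·b] → w = 0.0624
R4 (z=55.0): moist=0.06, dim=0.12; AND[a·b] → w = 0.0072
Weighted average = (0.0576·7.3 + 0.5200·49.0 + 0.0624·54.0 + 0.0072·55.0) / (0.0576 + 0.5200 + 0.0624 + 0.0072)
  = 29.6661 / 0.6472 = 45.84

45.84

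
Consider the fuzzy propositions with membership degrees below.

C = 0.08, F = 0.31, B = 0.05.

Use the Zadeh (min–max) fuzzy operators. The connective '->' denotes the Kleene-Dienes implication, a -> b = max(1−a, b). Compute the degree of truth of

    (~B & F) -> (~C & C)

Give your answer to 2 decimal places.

~B = 1 − 0.05 = 0.95
~B & F = min(a, b) on (0.95, 0.31) = 0.31
~C = 1 − 0.08 = 0.92
~C & C = min(a, b) on (0.92, 0.08) = 0.08
(~B & F) -> (~C & C)  [Kleene-Dienes: max(1−a, b)] with a=0.31, b=0.08 → 0.69

0.69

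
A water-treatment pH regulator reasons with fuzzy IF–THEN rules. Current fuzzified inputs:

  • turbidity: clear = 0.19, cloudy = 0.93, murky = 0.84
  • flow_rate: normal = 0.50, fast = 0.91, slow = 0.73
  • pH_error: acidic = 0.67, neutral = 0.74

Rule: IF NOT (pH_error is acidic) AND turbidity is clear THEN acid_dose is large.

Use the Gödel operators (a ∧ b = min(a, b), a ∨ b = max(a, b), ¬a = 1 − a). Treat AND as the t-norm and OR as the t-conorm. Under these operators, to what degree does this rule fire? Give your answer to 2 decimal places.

0.19

firing strength: ¬acidic=1−0.67=0.33, clear=0.19; AND[min(a, b)] → w = 0.19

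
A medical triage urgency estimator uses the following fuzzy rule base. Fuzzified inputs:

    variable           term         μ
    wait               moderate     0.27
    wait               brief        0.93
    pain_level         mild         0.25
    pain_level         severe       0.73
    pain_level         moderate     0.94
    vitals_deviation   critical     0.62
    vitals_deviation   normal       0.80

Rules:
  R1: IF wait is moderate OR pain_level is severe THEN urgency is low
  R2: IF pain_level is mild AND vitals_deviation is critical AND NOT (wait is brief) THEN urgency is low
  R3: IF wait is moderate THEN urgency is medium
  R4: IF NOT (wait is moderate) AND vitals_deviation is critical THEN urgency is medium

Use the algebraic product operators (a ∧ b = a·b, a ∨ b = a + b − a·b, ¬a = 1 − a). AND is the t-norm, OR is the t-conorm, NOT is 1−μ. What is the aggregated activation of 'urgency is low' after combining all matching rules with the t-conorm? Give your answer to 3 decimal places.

0.805

R1: moderate=0.27, severe=0.73; OR[a + b − a·b] → w = 0.8029
R2: mild=0.25, critical=0.62, ¬brief=1−0.93=0.07; AND[a·b] → w = 0.0108
R3: moderate=0.27 → w = 0.2700
R4: ¬moderate=1−0.27=0.73, critical=0.62; AND[a·b] → w = 0.4526
Rules with consequent 'low': {R1, R2} → strengths 0.8029, 0.0108
Aggregate via t-conorm [a + b − a·b]: 0.8050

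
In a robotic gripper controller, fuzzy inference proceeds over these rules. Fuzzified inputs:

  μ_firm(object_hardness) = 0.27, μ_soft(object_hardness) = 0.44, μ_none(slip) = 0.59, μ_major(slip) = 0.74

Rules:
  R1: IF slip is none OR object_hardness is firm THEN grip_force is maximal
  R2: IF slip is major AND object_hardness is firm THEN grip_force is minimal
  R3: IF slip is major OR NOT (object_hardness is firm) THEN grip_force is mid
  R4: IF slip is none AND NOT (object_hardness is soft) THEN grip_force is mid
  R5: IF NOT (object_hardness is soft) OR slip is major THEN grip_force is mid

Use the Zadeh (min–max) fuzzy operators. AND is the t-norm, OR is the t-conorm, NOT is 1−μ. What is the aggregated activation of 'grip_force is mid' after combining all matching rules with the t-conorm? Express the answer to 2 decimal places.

0.74

R1: none=0.59, firm=0.27; OR[max(a, b)] → w = 0.59
R2: major=0.74, firm=0.27; AND[min(a, b)] → w = 0.27
R3: major=0.74, ¬firm=1−0.27=0.73; OR[max(a, b)] → w = 0.74
R4: none=0.59, ¬soft=1−0.44=0.56; AND[min(a, b)] → w = 0.56
R5: ¬soft=1−0.44=0.56, major=0.74; OR[max(a, b)] → w = 0.74
Rules with consequent 'mid': {R3, R4, R5} → strengths 0.74, 0.56, 0.74
Aggregate via t-conorm [max(a, b)]: 0.74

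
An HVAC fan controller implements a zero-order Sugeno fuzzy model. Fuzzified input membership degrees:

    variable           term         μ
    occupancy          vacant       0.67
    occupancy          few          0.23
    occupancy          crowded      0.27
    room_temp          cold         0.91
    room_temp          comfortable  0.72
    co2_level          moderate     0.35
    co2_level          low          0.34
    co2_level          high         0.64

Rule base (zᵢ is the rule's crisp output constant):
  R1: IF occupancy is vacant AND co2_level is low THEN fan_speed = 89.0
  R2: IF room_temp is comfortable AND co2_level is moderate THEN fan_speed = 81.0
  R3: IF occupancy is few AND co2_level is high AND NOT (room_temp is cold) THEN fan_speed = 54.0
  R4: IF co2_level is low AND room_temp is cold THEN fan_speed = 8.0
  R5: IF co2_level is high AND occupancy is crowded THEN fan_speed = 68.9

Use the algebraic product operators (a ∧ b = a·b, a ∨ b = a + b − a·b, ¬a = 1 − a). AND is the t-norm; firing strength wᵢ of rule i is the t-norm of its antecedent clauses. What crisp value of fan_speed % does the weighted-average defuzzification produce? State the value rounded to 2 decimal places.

57.20

R1 (z=89.0): vacant=0.67, low=0.34; AND[a·b] → w = 0.2278
R2 (z=81.0): comfortable=0.72, moderate=0.35; AND[a·b] → w = 0.2520
R3 (z=54.0): few=0.23, high=0.64, ¬cold=1−0.91=0.09; AND[a·b] → w = 0.0132
R4 (z=8.0): low=0.34, cold=0.91; AND[a·b] → w = 0.3094
R5 (z=68.9): high=0.64, crowded=0.27; AND[a·b] → w = 0.1728
Weighted average = (0.2278·89.0 + 0.2520·81.0 + 0.0132·54.0 + 0.3094·8.0 + 0.1728·68.9) / (0.2278 + 0.2520 + 0.0132 + 0.3094 + 0.1728)
  = 55.7827 / 0.9752 = 57.20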